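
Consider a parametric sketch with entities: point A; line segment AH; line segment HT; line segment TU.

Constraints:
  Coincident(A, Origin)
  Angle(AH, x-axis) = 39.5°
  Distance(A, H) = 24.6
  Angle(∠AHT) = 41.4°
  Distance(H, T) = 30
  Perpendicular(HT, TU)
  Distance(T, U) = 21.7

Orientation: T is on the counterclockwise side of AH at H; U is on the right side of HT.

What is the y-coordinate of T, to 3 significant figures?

16.6

A is at the origin; AH runs at 39.5° with length 24.6, so H = 24.6·(cos 39.5°, sin 39.5°) = (19.0, 15.6). ∠AHT = 41.4°, so HT runs at 39.5° + (180° − 41.4°) = 178° from the x-axis; with |HT| = 30.0, T = H + 30.0·(cos 178°, sin 178°) = (-11.0, 16.6). So T.y = 16.6.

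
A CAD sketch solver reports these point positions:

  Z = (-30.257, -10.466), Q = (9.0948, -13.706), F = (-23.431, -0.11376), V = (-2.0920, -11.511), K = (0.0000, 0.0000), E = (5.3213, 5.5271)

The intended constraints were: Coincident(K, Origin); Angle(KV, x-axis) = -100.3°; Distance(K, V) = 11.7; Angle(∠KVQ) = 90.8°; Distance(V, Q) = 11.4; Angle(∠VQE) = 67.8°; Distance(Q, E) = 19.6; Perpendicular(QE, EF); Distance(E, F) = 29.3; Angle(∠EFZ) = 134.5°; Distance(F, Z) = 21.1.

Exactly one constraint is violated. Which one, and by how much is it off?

Distance(F, Z) = 21.1 — off by 8.70.

K = (0.00, 0.00) ✓; KV at -100.3° ✓; |KV| = 11.70 ✓; ∠KVQ = 90.80° ✓; |VQ| = 11.40 ✓; ∠VQE = 67.80° ✓; |QE| = 19.60 ✓; ∠(QE, EF) = 90.00° ✓; |EF| = 29.30 ✓; ∠EFZ = 134.5° ✓; |FZ| = 12.40 ✗.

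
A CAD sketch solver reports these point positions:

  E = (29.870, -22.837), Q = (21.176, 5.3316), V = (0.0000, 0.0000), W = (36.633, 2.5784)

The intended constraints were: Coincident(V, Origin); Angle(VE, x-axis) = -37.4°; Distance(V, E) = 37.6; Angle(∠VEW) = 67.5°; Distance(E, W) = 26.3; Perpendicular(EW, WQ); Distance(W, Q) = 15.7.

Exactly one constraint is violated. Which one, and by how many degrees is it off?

Perpendicular(EW, WQ) — off by 4.80°.

V = (0.00, 0.00) ✓; VE at -37.40° ✓; |VE| = 37.60 ✓; ∠VEW = 67.50° ✓; |EW| = 26.30 ✓; ∠(EW, WQ) = 94.80° ✗; |WQ| = 15.70 ✓.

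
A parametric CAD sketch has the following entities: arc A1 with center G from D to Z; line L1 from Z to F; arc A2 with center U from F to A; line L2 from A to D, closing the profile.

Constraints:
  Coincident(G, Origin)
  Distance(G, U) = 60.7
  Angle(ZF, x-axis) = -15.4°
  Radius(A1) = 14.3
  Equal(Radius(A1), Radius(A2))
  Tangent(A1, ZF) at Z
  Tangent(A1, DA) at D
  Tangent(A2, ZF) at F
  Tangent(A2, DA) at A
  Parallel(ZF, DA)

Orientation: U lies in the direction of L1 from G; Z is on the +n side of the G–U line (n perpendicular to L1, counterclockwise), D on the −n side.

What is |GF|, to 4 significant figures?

62.36

The slot axis is L1's direction at -15.4°, so u = (cos -15.4°, sin -15.4°) = (0.9641, -0.2656) and n = (−sin -15.4°, cos -15.4°) = (0.2656, 0.9641). G is at the origin and U lies 60.7 along u from G, so U = 60.7·u = (58.52, -16.12). Tangency of A1 to both parallel lines with radius 14.3 puts Z and D at G ± 14.3·n: Z = (3.797, 13.79), D = (-3.797, -13.79). Equal radii place F and A the same way about U: F = U + 14.3·n = (62.32, -2.333), A = U − 14.3·n = (54.72, -29.91). Then |GF| = |F − G| = 62.36.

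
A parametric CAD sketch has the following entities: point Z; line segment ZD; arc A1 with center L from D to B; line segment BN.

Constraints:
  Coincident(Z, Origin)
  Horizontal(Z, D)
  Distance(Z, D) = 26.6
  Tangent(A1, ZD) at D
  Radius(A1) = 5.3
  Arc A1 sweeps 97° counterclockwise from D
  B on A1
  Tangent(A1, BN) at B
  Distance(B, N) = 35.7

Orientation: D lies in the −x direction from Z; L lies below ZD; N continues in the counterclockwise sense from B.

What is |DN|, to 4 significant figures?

41.39

Z is at the origin; ZD is horizontal with |ZD| = 26.6 and D on the −x side, so D = (-26.60, 0.000). Since A1 is tangent to ZD there, LD ⟂ ZD, so L = D + (0, -5.3) = (-26.60, -5.300). On A1, D sits at bearing 90° from L; a 97° counterclockwise sweep puts B at bearing 187°, so B = L + 5.3·(cos 187°, sin 187°) = (-31.86, -5.946). Since A1 is tangent to BN there, LB ⟂ BN, so BN runs along (−sin 187°, cos 187°); with |BN| = 35.7, N = (-27.51, -41.38). Then |DN| = |N − D| = 41.39.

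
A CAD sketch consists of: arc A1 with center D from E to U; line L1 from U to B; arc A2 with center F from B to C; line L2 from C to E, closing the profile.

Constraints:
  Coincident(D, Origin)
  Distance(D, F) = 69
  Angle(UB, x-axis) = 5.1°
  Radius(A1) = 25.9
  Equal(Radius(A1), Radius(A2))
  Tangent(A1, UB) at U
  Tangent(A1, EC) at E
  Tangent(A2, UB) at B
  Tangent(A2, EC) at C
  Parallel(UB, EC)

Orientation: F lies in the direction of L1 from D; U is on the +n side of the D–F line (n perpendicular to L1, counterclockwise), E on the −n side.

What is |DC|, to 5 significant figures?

73.701

The slot axis is L1's direction at 5.1°, so u = (cos 5.1°, sin 5.1°) = (0.99604, 0.088894) and n = (−sin 5.1°, cos 5.1°) = (-0.088894, 0.99604). D is at the origin and F lies 69.0 along u from D, so F = 69.0·u = (68.727, 6.1337). Tangency of A1 to both parallel lines with radius 25.9 puts U and E at D ± 25.9·n: U = (-2.3024, 25.797), E = (2.3024, -25.797). Equal radii place B and C the same way about F: B = F + 25.9·n = (66.424, 31.931), C = F − 25.9·n = (71.029, -19.664). Then |DC| = |C − D| = 73.701.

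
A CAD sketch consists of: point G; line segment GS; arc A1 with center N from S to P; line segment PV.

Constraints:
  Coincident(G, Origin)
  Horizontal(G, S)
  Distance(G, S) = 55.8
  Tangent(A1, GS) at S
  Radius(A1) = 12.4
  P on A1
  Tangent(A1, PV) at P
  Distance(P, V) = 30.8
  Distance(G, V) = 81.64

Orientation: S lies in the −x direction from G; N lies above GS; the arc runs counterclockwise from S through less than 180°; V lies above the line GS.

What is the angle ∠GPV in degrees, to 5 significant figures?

160.97°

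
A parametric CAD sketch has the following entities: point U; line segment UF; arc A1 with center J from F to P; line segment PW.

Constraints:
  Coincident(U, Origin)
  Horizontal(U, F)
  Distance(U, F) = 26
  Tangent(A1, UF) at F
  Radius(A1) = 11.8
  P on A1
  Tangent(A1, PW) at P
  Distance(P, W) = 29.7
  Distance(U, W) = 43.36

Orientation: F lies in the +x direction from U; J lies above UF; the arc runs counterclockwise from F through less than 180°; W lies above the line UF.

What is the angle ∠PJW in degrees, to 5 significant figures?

68.332°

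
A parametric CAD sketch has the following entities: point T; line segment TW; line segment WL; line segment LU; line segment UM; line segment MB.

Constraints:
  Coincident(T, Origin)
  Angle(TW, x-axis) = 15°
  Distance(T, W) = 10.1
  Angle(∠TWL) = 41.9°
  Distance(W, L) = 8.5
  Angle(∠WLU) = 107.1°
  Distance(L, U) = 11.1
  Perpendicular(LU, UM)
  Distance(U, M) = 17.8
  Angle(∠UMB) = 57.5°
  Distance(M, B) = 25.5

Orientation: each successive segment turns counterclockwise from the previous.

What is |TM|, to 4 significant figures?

15.68

T is at the origin; TW runs at 15.0° with length 10.1, so W = (9.756, 2.614). ∠TWL = 41.9° gives WL at 153.1° from the x-axis; with |WL| = 8.5, L = (2.176, 6.460). ∠WLU = 107.1° gives LU at -134.0° from the x-axis; with |LU| = 11.1, U = (-5.535, -1.525). The perpendicularity gives UM at right angles to LU, so UM runs at -44.00°; with |UM| = 17.8, M = (7.269, -13.89). Then |TM| = |M − T| = 15.68.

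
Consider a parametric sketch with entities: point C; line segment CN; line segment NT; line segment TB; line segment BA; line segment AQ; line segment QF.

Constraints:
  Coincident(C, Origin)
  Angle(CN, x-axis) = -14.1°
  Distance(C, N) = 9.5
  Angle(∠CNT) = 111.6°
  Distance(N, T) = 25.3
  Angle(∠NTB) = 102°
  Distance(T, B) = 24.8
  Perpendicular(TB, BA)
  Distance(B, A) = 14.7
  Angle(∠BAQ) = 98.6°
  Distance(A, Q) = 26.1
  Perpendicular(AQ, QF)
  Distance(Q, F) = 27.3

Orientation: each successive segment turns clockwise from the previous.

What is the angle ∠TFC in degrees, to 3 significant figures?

19.8°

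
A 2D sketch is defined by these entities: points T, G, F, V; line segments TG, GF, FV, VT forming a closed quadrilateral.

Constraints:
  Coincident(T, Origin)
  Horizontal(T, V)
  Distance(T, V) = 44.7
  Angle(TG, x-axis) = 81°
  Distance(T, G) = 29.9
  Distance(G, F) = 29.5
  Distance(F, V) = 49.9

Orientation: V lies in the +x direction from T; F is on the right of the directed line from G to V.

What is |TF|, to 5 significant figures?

5.4501

Checks: |GF| = 29.50 ✓; |FV| = 49.90 ✓.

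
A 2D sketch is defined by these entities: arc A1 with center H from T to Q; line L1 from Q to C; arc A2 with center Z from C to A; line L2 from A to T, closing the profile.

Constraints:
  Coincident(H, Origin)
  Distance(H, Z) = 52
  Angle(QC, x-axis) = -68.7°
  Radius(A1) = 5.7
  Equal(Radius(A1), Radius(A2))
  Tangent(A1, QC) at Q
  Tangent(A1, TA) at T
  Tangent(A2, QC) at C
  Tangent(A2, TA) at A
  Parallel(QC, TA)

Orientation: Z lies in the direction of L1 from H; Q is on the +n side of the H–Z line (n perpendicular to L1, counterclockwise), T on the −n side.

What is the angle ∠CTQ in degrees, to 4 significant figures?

77.63°

The slot axis is L1's direction at -68.7°, so u = (cos -68.7°, sin -68.7°) = (0.3633, -0.9317) and n = (−sin -68.7°, cos -68.7°) = (0.9317, 0.3633). H is at the origin and Z lies 52.0 along u from H, so Z = 52.0·u = (18.89, -48.45). Tangency of A1 to both parallel lines with radius 5.7 puts Q and T at H ± 5.7·n: Q = (5.311, 2.071), T = (-5.311, -2.071). Equal radii place C and A the same way about Z: C = Z + 5.7·n = (24.20, -46.38), A = Z − 5.7·n = (13.58, -50.52). Then cos ∠CTQ = TC·TQ / (|TC||TQ|), giving 77.63°.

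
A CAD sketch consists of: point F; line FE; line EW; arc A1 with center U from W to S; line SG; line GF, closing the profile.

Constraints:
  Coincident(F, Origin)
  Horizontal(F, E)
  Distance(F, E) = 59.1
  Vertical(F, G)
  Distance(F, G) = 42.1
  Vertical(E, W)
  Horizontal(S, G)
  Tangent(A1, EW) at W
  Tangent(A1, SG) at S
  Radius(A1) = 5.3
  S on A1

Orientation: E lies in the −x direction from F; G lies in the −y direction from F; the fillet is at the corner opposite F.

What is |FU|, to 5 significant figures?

65.182

F is at the origin; FE is horizontal with |FE| = 59.1 and E on the −x side, so E = (-59.100, 0.0000). F and G share the same x with |FG| = 42.1 and G on the −y side, so G = (0.0000, -42.100). The virtual corner opposite F is at (-59.100, -42.100). A1 meets EW tangentially, so UW is at right angles to EW and A1 meets SG tangentially, so US is at right angles to SG, with radius 5.3, so the center U sits 5.3 in from both sides at U = (-53.800, -36.800). Then |FU| = |U − F| = 65.182.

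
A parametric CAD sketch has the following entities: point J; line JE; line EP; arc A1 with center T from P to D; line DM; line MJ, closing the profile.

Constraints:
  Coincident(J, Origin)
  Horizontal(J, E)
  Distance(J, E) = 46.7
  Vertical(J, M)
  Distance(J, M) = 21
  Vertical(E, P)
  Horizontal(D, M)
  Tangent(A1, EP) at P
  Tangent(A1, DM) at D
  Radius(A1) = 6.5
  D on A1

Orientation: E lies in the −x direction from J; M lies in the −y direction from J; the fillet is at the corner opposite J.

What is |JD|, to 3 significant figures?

45.4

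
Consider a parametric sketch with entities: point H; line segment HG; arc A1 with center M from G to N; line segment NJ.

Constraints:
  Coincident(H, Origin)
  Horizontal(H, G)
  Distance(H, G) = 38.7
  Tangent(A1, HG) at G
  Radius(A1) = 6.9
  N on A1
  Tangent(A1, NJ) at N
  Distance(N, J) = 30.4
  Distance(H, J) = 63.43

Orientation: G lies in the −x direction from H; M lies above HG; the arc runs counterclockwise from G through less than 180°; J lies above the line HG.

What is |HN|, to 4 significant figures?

35.35

Checks: |MN| = 6.900 ✓; ∠(MN, NJ) = 90.00° ✓; |NJ| = 30.40 ✓; |HJ| = 63.43 ✓.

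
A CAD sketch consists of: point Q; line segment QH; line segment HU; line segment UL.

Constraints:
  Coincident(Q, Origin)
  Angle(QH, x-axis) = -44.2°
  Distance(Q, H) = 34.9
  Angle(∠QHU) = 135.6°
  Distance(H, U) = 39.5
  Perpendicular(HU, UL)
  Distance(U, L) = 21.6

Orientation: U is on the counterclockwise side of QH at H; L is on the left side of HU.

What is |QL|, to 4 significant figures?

64.50

∠QHU = 135.6°, so HU runs at -44.2° + (180° − 135.6°) = 0.2000° from the x-axis; with |HU| = 39.5, U = H + 39.5·(cos 0.2000°, sin 0.2000°) = (64.52, -24.19). The perpendicularity gives UL at right angles to HU; with |UL| = 21.6 on the left of HU, L = U + 21.6·(-0.003491, 1.000) = (64.44, -2.593). Then |QL| = |L − Q| = 64.50.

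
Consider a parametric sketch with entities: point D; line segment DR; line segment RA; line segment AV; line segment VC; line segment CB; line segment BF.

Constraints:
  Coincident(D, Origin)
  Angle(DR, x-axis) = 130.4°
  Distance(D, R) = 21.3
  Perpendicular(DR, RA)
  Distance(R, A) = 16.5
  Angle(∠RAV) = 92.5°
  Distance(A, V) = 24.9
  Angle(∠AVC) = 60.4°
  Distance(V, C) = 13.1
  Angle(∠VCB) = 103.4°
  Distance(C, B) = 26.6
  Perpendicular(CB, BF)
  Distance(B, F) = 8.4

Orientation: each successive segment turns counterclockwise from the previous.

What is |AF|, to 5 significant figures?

6.2888

D is at the origin; DR runs at 130.4° with length 21.3, so R = (-13.805, 16.221). DR ⟂ RA, so RA runs at -139.60°; with |RA| = 16.5, A = (-26.370, 5.5268). ∠RAV = 92.5° gives AV at -52.100° from the x-axis; with |AV| = 24.9, V = (-11.075, -14.121). ∠AVC = 60.4° gives VC at 67.500° from the x-axis; with |VC| = 13.1, C = (-6.0615, -2.0186). ∠VCB = 103.4° gives CB at 144.10° from the x-axis; with |CB| = 26.6, B = (-27.609, 13.579). CB is perpendicular to BF, so BF runs at -125.90°; with |BF| = 8.4, F = (-32.534, 6.7746). Then |AF| = |F − A| = 6.2888.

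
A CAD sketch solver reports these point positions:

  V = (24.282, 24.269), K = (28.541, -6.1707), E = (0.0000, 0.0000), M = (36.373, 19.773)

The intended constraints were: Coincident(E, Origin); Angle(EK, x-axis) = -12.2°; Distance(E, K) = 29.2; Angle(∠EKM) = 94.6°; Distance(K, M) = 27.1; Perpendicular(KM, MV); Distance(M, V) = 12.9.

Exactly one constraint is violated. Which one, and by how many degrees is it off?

Perpendicular(KM, MV) — off by 3.60°.

E = (0.00, 0.00) ✓; EK at -12.20° ✓; |EK| = 29.20 ✓; ∠EKM = 94.60° ✓; |KM| = 27.10 ✓; ∠(KM, MV) = 86.40° ✗; |MV| = 12.90 ✓.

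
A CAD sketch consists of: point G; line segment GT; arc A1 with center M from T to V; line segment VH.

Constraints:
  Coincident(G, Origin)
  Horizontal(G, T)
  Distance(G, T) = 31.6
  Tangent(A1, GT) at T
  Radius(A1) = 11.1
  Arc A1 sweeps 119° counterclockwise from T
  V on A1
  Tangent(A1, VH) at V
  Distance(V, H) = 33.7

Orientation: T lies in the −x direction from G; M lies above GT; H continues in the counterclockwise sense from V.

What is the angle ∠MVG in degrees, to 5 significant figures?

114.03°

G is at the origin; GT is horizontal with |GT| = 31.6 and T on the −x side, so T = (-31.600, 0.0000). Tangency of A1 to GT means the radius MT is perpendicular to GT, so M = T + (0, 11.1) = (-31.600, 11.100). On A1, T sits at bearing -90° from M; a 119° counterclockwise sweep puts V at bearing 29°, so V = M + 11.1·(cos 29°, sin 29°) = (-21.892, 16.481). Then cos ∠MVG = VM·VG / (|VM||VG|), giving 114.03°.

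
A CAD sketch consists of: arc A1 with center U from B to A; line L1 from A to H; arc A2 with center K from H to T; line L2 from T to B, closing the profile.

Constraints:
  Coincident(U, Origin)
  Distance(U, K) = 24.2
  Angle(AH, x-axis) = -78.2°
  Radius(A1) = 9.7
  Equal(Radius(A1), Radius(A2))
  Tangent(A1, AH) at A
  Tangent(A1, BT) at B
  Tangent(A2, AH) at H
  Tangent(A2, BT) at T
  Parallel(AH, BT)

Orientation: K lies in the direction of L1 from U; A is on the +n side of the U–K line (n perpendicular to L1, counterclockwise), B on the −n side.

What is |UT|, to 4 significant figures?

26.07

The slot axis is L1's direction at -78.2°, so u = (cos -78.2°, sin -78.2°) = (0.2045, -0.9789) and n = (−sin -78.2°, cos -78.2°) = (0.9789, 0.2045). U is at the origin and K lies 24.2 along u from U, so K = 24.2·u = (4.949, -23.69). Tangency of A1 to both parallel lines with radius 9.7 puts A and B at U ± 9.7·n: A = (9.495, 1.984), B = (-9.495, -1.984). Equal radii place H and T the same way about K: H = K + 9.7·n = (14.44, -21.70), T = K − 9.7·n = (-4.546, -25.67). Then |UT| = |T − U| = 26.07.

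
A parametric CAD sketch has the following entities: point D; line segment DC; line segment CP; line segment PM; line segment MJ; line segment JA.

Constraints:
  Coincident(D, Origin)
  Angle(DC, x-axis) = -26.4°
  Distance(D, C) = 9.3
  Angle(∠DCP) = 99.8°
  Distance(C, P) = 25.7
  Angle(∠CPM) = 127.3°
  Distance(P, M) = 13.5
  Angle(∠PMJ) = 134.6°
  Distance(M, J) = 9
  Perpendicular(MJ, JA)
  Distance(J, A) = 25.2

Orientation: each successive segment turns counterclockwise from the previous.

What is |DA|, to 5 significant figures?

11.558

D is at the origin; DC runs at -26.4° with length 9.3, so C = (8.3301, -4.1351). ∠DCP = 99.8° gives CP at 53.800° from the x-axis; with |CP| = 25.7, P = (23.509, 16.604). ∠CPM = 127.3° gives PM at 106.50° from the x-axis; with |PM| = 13.5, M = (19.674, 29.548). ∠PMJ = 134.6° gives MJ at 151.90° from the x-axis; with |MJ| = 9.0, J = (11.735, 33.787). MJ ⟂ JA, so JA runs at -118.10°; with |JA| = 25.2, A = (-0.13416, 11.557). Then |DA| = |A − D| = 11.558.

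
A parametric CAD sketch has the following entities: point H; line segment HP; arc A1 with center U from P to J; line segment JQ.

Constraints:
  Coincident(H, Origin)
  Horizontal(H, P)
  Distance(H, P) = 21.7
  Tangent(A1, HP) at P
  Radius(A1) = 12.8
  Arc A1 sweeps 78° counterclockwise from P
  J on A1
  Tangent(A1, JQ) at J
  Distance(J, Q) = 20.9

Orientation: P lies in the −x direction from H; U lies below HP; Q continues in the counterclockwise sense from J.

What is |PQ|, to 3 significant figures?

34.9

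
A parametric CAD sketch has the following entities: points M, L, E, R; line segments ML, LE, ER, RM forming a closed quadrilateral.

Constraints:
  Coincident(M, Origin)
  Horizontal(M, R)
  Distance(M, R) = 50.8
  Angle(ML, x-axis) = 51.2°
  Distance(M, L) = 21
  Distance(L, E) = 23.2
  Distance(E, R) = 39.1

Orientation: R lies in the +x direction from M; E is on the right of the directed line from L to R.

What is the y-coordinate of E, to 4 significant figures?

-6.818

Checks: |LE| = 23.20 ✓; |ER| = 39.10 ✓.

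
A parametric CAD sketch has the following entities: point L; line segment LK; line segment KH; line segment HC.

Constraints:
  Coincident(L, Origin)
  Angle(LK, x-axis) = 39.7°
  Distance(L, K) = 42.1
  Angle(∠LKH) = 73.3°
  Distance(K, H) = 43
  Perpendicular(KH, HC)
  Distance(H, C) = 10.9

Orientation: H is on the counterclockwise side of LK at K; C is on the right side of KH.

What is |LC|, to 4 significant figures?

59.82

∠LKH = 73.3°, so KH runs at 39.7° + (180° − 73.3°) = 146.4° from the x-axis; with |KH| = 43.0, H = K + 43.0·(cos 146.4°, sin 146.4°) = (-3.424, 50.69). KH ⟂ HC; with |HC| = 10.9 on the right of KH, C = H + 10.9·(0.5534, 0.8329) = (2.608, 59.77). Then |LC| = |C − L| = 59.82.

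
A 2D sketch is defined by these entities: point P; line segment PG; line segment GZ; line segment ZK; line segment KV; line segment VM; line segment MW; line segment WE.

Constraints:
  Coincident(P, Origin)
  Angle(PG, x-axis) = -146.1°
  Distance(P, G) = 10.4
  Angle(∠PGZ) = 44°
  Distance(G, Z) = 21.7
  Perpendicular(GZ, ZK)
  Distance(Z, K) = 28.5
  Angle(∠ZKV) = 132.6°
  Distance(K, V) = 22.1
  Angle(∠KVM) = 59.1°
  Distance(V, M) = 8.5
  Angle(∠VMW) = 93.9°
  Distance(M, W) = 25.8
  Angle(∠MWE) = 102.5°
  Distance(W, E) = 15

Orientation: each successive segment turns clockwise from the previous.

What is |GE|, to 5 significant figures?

54.639

P is at the origin; PG runs at -146.1° with length 10.4, so G = (-8.6321, -5.8005). ∠PGZ = 44.0° gives GZ at 77.900° from the x-axis; with |GZ| = 21.7, Z = (-4.0834, 15.417). GZ ⟂ ZK, so ZK runs at -12.100°; with |ZK| = 28.5, K = (23.783, 9.4432). ∠ZKV = 132.6° gives KV at -59.500° from the x-axis; with |KV| = 22.1, V = (35.000, -9.5988). ∠KVM = 59.1° gives VM at 179.60° from the x-axis; with |VM| = 8.5, M = (26.500, -9.5394). ∠VMW = 93.9° gives MW at 93.500° from the x-axis; with |MW| = 25.8, W = (24.925, 16.212). ∠MWE = 102.5° gives WE at 16.000° from the x-axis; with |WE| = 15.0, E = (39.344, 20.347). Then |GE| = |E − G| = 54.639.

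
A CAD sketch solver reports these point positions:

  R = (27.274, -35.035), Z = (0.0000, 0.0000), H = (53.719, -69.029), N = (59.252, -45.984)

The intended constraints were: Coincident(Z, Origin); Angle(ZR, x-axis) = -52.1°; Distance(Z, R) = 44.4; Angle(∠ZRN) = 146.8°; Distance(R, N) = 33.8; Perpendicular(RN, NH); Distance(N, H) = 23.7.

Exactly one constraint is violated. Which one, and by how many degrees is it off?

Perpendicular(RN, NH) — off by 5.40°.

Z = (0.00, 0.00) ✓; ZR at -52.10° ✓; |ZR| = 44.40 ✓; ∠ZRN = 146.8° ✓; |RN| = 33.80 ✓; ∠(RN, NH) = 84.60° ✗; |NH| = 23.70 ✓.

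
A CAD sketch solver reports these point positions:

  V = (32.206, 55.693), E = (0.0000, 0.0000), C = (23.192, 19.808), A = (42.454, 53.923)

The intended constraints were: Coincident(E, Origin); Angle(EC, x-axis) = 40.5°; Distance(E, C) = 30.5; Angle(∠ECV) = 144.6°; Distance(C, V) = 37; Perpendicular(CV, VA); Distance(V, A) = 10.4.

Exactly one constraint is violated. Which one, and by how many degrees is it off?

Perpendicular(CV, VA) — off by 4.30°.

E = (0.00, 0.00) ✓; EC at 40.50° ✓; |EC| = 30.50 ✓; ∠ECV = 144.6° ✓; |CV| = 37.00 ✓; ∠(CV, VA) = 85.70° ✗; |VA| = 10.40 ✓.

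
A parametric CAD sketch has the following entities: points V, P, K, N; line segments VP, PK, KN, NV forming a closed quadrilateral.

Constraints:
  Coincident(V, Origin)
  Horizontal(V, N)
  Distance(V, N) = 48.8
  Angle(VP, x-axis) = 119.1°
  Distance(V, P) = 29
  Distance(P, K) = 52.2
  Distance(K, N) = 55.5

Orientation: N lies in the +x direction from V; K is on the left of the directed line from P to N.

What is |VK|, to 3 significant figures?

60.7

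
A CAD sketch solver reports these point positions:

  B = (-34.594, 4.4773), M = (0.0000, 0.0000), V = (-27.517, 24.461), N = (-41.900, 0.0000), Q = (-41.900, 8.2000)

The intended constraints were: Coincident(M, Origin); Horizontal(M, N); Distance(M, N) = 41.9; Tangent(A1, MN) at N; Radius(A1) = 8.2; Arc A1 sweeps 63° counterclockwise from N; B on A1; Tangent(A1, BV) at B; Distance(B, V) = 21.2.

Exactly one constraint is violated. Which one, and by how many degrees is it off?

Tangent(A1, BV) at B — off by 7.50°.

M = (0.00, 0.00) ✓; M.y = 0.00, N.y = 0.00 ✓; |MN| = 41.90 ✓; ∠(QN, NM) = 90.00° ✓; |QN| = 8.200 ✓; bearing(Q→B) − bearing(Q→N) = 63.00° ✓; |QB| = 8.200 ✓; ∠(QB, BV) = 82.50° ✗; |BV| = 21.20 ✓.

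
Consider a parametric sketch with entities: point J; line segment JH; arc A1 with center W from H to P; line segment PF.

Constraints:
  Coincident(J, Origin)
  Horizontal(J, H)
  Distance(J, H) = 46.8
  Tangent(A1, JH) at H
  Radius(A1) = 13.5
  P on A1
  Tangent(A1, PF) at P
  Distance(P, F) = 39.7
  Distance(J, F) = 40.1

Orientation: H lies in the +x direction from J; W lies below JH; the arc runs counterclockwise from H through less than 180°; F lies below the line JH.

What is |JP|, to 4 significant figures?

36.25

Checks: |WP| = 13.50 ✓; ∠(WP, PF) = 90.00° ✓; |PF| = 39.70 ✓; |JF| = 40.10 ✓.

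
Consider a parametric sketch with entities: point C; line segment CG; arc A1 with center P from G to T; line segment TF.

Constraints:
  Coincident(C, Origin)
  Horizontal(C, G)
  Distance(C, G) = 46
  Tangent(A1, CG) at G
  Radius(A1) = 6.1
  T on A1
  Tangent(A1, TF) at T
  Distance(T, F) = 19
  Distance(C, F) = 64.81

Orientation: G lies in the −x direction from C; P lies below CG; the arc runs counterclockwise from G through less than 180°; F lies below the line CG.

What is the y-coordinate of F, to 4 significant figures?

-17.44

C is at the origin; CG is horizontal with |CG| = 46.0 and G on the −x side, so G = (-46.00, 0.000). A1 meets CG tangentially, so PG is at right angles to CG, so P = G + (0, -6.1) = (-46.00, -6.100). Since PT ⟂ TF (tangency), |PF| = √(6.1² + 19.0²) = 19.96 regardless of where T sits on A1. So F lies on both circle(C, 64.81) and circle(P, 19.96); the below-CG intersection is F = (-62.42, -17.44). T is the foot of the tangent from F: T = (-50.84, -2.381).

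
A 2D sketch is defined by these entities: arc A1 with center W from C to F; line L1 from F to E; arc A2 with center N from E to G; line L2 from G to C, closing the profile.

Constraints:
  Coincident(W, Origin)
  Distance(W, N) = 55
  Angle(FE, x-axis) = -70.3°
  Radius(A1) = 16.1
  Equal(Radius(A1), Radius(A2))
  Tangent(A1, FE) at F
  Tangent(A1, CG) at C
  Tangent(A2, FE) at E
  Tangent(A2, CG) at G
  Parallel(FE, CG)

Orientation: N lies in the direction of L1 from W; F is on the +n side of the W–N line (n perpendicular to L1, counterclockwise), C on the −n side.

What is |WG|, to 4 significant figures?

57.31

The slot axis is L1's direction at -70.3°, so u = (cos -70.3°, sin -70.3°) = (0.3371, -0.9415) and n = (−sin -70.3°, cos -70.3°) = (0.9415, 0.3371). W is at the origin and N lies 55.0 along u from W, so N = 55.0·u = (18.54, -51.78). Tangency of A1 to both parallel lines with radius 16.1 puts F and C at W ± 16.1·n: F = (15.16, 5.427), C = (-15.16, -5.427). Equal radii place E and G the same way about N: E = N + 16.1·n = (33.70, -46.35), G = N − 16.1·n = (3.383, -57.21). Then |WG| = |G − W| = 57.31.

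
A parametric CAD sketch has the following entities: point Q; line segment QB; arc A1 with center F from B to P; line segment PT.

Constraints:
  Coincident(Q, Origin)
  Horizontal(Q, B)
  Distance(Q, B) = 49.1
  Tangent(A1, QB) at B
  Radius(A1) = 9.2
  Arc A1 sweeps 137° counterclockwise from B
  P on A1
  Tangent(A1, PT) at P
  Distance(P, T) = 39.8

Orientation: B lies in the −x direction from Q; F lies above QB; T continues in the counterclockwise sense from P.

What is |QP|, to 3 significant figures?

45.7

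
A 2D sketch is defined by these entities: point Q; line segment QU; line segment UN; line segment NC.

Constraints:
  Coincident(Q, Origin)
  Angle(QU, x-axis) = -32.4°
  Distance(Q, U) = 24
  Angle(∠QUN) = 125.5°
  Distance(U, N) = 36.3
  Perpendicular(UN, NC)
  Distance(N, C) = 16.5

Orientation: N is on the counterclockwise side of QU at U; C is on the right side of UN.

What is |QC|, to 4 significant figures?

61.83

Q is at the origin; QU runs at -32.4° with length 24.0, so U = 24.0·(cos -32.4°, sin -32.4°) = (20.26, -12.86). ∠QUN = 125.5°, so UN runs at -32.4° + (180° − 125.5°) = 22.10° from the x-axis; with |UN| = 36.3, N = U + 36.3·(cos 22.10°, sin 22.10°) = (53.90, 0.7971). UN is perpendicular to NC; with |NC| = 16.5 on the right of UN, C = N + 16.5·(0.3762, -0.9265) = (60.10, -14.49). Then |QC| = |C − Q| = 61.83.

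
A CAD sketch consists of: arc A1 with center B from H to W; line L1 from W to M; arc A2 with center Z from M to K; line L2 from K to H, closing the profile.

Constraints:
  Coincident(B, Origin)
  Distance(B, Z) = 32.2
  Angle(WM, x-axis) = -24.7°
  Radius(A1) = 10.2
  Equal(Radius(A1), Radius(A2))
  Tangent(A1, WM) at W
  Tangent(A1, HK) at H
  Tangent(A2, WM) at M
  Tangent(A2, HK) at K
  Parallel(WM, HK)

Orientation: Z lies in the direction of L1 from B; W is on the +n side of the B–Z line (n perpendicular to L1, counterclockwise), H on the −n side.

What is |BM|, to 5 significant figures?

33.777

Tangency of A1 to both parallel lines with radius 10.2 puts W and H at B ± 10.2·n: W = (4.2622, 9.2668), H = (-4.2622, -9.2668). Equal radii place M and K the same way about Z: M = Z + 10.2·n = (33.516, -4.1885), K = Z − 10.2·n = (24.992, -22.722). Then |BM| = |M − B| = 33.777.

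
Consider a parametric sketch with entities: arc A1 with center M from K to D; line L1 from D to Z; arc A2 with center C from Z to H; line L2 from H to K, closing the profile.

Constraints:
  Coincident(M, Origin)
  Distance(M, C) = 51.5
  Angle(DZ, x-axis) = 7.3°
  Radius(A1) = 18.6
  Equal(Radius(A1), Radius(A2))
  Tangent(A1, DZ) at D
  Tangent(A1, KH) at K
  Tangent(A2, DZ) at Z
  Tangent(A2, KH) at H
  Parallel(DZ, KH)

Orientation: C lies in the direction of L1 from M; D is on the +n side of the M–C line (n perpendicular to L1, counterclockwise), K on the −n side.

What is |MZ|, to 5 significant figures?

54.756

Tangency of A1 to both parallel lines with radius 18.6 puts D and K at M ± 18.6·n: D = (-2.3634, 18.449), K = (2.3634, -18.449). Equal radii place Z and H the same way about C: Z = C + 18.6·n = (48.719, 24.993), H = C − 18.6·n = (53.446, -11.905). Then |MZ| = |Z − M| = 54.756.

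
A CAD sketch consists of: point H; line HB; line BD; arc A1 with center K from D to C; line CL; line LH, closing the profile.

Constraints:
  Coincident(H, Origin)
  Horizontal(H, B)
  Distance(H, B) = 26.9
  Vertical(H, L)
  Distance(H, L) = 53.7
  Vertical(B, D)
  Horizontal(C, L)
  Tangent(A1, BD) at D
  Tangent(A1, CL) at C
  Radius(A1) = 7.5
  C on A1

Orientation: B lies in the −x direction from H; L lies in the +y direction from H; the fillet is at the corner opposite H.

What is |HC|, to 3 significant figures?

57.1

The virtual corner opposite H is at (-26.9, 53.7). A1 meets BD tangentially, so KD is at right angles to BD and A1 meets CL tangentially, so KC is at right angles to CL, with radius 7.5, so the center K sits 7.5 in from both sides at K = (-19.4, 46.2). That places the tangent points at D = (-26.9, 46.2) on BD and C = (-19.4, 53.7) on CL. Then |HC| = |C − H| = 57.1.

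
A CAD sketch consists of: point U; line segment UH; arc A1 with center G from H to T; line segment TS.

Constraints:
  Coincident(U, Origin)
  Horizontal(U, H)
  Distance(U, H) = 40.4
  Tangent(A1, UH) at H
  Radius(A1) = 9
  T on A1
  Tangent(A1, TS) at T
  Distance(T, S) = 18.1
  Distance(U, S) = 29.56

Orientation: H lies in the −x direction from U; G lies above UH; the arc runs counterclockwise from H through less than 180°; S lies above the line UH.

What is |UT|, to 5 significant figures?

33.202

Checks: ∠(GH, HU) = 90.00° ✓; |GT| = 9.000 ✓; ∠(GT, TS) = 90.00° ✓; |TS| = 18.10 ✓; |US| = 29.56 ✓.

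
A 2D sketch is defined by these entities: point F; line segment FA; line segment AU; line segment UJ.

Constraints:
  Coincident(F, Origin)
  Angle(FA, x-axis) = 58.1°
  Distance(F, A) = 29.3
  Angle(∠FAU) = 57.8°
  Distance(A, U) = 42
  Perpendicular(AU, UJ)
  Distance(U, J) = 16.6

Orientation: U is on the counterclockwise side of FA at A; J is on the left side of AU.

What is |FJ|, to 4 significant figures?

27.63

F is at the origin; FA runs at 58.1° with length 29.3, so A = 29.3·(cos 58.1°, sin 58.1°) = (15.48, 24.87). ∠FAU = 57.8°, so AU runs at 58.1° + (180° − 57.8°) = 180.3° from the x-axis; with |AU| = 42.0, U = A + 42.0·(cos 180.3°, sin 180.3°) = (-26.52, 24.65). The perpendicularity gives UJ at right angles to AU; with |UJ| = 16.6 on the left of AU, J = U + 16.6·(0.005236, -1.000) = (-26.43, 8.055). Then |FJ| = |J − F| = 27.63.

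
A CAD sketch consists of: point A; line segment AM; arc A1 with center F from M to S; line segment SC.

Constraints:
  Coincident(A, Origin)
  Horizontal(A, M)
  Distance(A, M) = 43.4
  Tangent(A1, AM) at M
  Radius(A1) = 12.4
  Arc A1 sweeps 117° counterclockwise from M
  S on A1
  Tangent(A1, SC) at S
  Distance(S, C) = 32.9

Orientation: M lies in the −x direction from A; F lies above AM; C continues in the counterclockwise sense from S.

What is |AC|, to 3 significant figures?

66.9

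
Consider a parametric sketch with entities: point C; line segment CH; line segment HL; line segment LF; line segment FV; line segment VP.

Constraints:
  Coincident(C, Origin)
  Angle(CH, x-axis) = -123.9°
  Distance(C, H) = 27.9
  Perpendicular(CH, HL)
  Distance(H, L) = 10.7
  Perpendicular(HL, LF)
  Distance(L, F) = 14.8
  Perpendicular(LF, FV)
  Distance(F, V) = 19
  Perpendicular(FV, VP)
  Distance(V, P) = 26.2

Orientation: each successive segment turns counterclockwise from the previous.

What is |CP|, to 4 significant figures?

40.17

LF ⟂ FV, so FV runs at 146.1°; with |FV| = 19.0, V = (-14.20, -6.244). FV is perpendicular to VP, so VP runs at -123.9°; with |VP| = 26.2, P = (-28.81, -27.99). Then |CP| = |P − C| = 40.17.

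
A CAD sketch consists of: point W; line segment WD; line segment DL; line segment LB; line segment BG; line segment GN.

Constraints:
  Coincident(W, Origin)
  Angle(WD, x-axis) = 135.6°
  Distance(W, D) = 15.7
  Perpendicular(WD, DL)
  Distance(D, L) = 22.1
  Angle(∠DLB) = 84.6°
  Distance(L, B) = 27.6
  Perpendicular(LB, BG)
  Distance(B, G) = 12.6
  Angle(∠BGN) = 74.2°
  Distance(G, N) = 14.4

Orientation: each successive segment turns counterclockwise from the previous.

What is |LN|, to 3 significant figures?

16.3

W is at the origin; WD runs at 135.6° with length 15.7, so D = (-11.2, 11.0). The perpendicularity gives DL at right angles to WD, so DL runs at -134°; with |DL| = 22.1, L = (-26.7, -4.81). ∠DLB = 84.6° gives LB at -39.0° from the x-axis; with |LB| = 27.6, B = (-5.23, -22.2). LB ⟂ BG, so BG runs at 51.0°; with |BG| = 12.6, G = (2.70, -12.4). ∠BGN = 74.2° gives GN at 157° from the x-axis; with |GN| = 14.4, N = (-10.5, -6.71). Then |LN| = |N − L| = 16.3.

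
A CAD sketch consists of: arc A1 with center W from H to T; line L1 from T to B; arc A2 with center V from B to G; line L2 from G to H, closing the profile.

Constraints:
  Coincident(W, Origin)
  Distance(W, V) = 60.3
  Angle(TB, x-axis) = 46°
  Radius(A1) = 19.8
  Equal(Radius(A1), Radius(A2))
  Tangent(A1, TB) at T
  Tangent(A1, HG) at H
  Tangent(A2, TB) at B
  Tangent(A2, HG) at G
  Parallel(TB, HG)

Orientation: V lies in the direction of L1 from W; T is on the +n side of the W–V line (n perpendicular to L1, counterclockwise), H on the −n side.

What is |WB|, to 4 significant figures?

63.47

The slot axis is L1's direction at 46.0°, so u = (cos 46.0°, sin 46.0°) = (0.6947, 0.7193) and n = (−sin 46.0°, cos 46.0°) = (-0.7193, 0.6947). W is at the origin and V lies 60.3 along u from W, so V = 60.3·u = (41.89, 43.38). Tangency of A1 to both parallel lines with radius 19.8 puts T and H at W ± 19.8·n: T = (-14.24, 13.75), H = (14.24, -13.75). Equal radii place B and G the same way about V: B = V + 19.8·n = (27.64, 57.13), G = V − 19.8·n = (56.13, 29.62). Then |WB| = |B − W| = 63.47.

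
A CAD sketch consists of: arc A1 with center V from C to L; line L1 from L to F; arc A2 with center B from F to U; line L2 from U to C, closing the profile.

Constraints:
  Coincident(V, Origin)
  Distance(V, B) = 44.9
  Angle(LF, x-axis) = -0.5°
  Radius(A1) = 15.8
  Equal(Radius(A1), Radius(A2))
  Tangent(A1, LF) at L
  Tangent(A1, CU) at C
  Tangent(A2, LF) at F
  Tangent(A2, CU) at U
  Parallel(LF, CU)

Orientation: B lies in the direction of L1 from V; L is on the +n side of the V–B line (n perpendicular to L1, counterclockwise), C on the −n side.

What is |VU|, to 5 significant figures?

47.599

The slot axis is L1's direction at -0.5°, so u = (cos -0.5°, sin -0.5°) = (0.99996, -0.0087265) and n = (−sin -0.5°, cos -0.5°) = (0.0087265, 0.99996). V is at the origin and B lies 44.9 along u from V, so B = 44.9·u = (44.898, -0.39182). Tangency of A1 to both parallel lines with radius 15.8 puts L and C at V ± 15.8·n: L = (0.13788, 15.799), C = (-0.13788, -15.799). Equal radii place F and U the same way about B: F = B + 15.8·n = (45.036, 15.408), U = B − 15.8·n = (44.760, -16.191). Then |VU| = |U − V| = 47.599.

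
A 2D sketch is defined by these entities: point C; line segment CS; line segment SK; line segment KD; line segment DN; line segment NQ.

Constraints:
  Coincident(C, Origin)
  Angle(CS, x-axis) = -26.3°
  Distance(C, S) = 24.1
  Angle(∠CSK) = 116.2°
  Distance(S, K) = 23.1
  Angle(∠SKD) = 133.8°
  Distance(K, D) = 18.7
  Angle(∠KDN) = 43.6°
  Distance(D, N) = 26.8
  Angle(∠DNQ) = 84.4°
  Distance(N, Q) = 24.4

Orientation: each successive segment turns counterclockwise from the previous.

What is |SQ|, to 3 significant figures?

17.4

∠KDN = 43.6° gives DN at -140° from the x-axis; with |DN| = 26.8, N = (21.5, 4.71). ∠DNQ = 84.4° gives NQ at -44.3° from the x-axis; with |NQ| = 24.4, Q = (38.9, -12.3). Then |SQ| = |Q − S| = 17.4.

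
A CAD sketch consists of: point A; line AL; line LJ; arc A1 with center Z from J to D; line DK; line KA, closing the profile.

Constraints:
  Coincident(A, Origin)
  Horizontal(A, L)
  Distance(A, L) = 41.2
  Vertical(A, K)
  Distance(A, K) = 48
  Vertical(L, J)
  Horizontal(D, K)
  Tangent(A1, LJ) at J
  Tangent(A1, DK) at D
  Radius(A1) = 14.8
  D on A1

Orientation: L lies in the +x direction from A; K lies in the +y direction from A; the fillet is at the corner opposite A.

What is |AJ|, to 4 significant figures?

52.91

A is at the origin; AL is horizontal with |AL| = 41.2 and L on the +x side, so L = (41.20, 0.000). AK is vertical with |AK| = 48.0 and K on the +y side, so K = (0.000, 48.00). The virtual corner opposite A is at (41.20, 48.00). Tangency of A1 to LJ means the radius ZJ is perpendicular to LJ and the tangent condition forces ZD to be normal to DK, with radius 14.8, so the center Z sits 14.8 in from both sides at Z = (26.40, 33.20). That places the tangent points at J = (41.20, 33.20) on LJ and D = (26.40, 48.00) on DK. Then |AJ| = |J − A| = 52.91.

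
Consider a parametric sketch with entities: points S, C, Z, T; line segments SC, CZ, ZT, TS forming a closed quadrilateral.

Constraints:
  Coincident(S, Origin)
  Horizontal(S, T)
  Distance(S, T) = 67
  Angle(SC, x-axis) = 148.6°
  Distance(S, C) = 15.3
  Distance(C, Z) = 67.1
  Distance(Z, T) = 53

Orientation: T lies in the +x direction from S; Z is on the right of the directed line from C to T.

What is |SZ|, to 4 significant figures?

52.48

Checks: |CZ| = 67.10 ✓; |ZT| = 53.00 ✓.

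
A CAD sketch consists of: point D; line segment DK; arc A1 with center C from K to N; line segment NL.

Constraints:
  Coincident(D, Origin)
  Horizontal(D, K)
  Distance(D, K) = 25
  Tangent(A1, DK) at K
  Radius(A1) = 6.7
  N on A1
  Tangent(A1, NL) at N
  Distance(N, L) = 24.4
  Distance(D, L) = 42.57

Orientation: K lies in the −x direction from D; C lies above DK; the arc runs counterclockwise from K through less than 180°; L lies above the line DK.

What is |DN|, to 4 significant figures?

21.00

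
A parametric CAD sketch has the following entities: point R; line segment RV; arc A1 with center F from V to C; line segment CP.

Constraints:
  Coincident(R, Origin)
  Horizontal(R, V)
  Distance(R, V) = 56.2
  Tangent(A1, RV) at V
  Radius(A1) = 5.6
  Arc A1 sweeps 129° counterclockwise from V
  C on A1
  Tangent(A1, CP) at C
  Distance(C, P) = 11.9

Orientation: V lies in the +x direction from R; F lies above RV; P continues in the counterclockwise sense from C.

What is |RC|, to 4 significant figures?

61.24

Tangency of A1 to RV means the radius FV is perpendicular to RV, so F = V + (0, 5.6) = (56.20, 5.600). On A1, V sits at bearing -90° from F; a 129° counterclockwise sweep puts C at bearing 39°, so C = F + 5.6·(cos 39°, sin 39°) = (60.55, 9.124). Then |RC| = |C − R| = 61.24.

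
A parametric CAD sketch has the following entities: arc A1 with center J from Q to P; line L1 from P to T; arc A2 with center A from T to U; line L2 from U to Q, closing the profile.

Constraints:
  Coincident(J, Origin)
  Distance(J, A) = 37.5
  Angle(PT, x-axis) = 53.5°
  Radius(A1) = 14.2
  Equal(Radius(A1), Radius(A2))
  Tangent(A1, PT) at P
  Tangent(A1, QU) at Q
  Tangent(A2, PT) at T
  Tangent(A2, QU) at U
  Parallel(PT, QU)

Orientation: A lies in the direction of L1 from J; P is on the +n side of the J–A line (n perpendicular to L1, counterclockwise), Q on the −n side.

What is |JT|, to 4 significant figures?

40.10

The slot axis is L1's direction at 53.5°, so u = (cos 53.5°, sin 53.5°) = (0.5948, 0.8039) and n = (−sin 53.5°, cos 53.5°) = (-0.8039, 0.5948). J is at the origin and A lies 37.5 along u from J, so A = 37.5·u = (22.31, 30.14). Tangency of A1 to both parallel lines with radius 14.2 puts P and Q at J ± 14.2·n: P = (-11.41, 8.446), Q = (11.41, -8.446). Equal radii place T and U the same way about A: T = A + 14.2·n = (10.89, 38.59), U = A − 14.2·n = (33.72, 21.70). Then |JT| = |T − J| = 40.10.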